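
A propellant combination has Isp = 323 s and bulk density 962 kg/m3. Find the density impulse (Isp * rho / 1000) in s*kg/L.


rho*Isp = 323 * 962 / 1000 = 311 s*kg/L

311 s*kg/L


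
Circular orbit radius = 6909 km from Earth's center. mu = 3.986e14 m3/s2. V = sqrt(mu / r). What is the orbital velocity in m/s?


V = sqrt(3.986e14 / 6909000) = 7596 m/s

7596 m/s


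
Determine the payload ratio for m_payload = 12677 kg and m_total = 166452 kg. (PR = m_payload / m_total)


PR = 12677 / 166452 = 0.0762

0.0762


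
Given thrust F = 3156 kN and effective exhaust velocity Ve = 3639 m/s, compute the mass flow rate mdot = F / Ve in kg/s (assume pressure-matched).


mdot = F / Ve = 3156000 / 3639 = 867.3 kg/s

867.3 kg/s


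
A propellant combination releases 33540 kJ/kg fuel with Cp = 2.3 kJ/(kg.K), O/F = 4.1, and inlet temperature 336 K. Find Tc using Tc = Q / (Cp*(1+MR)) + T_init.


Tc = 33540 / (2.3 * (1 + 4.1)) + 336 = 3195 K

3195 K


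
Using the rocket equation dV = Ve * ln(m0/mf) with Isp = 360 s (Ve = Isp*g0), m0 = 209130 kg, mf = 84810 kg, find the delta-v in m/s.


Ve = 360 * 9.81 = 3531.6 m/s
dV = 3531.6 * ln(209130/84810) = 3187 m/s

3187 m/s


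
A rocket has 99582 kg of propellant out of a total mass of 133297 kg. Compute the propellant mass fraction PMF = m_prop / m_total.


PMF = 99582 / 133297 = 0.747

0.747


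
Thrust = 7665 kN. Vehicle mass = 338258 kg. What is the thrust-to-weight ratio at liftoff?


TWR = 7665000 / (338258 * 9.81) = 2.31

2.31


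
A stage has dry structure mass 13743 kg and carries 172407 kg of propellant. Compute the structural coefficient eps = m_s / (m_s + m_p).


eps = 13743 / (13743 + 172407) = 0.0738

0.0738


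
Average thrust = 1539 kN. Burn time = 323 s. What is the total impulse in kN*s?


It = 1539 * 323 = 497097 kN*s

497097 kN*s


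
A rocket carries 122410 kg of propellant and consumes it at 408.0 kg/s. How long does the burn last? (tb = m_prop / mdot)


tb = 122410 / 408.0 = 300.0 s

300.0 s


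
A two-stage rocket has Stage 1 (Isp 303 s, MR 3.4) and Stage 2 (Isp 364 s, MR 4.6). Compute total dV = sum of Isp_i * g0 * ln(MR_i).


dV1 = 303 * 9.81 * ln(3.4) = 3637.6 m/s
dV2 = 364 * 9.81 * ln(4.6) = 5449.3 m/s
Total dV = 3637.6 + 5449.3 = 9086.9 m/s ~ 9087 m/s

9087 m/s


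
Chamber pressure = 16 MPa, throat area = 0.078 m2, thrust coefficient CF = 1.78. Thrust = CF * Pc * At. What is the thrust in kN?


F = 1.78 * 16e6 * 0.078 = 2.2214e+06 N = 2221.4 kN

2221.4 kN


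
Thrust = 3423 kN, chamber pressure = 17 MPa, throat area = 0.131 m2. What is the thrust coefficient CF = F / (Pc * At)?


CF = 3423000 / (17e6 * 0.131) = 1.54

1.54


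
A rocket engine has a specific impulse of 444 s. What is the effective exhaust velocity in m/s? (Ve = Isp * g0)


Ve = Isp * g0 = 444 * 9.81 = 4355.6 m/s

4355.6 m/s


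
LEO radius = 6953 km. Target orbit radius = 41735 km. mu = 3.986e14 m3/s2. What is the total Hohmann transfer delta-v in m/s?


V1 = sqrt(mu/r1) = 7571.51 m/s
dV1 = V1*(sqrt(2*r2/(r1+r2)) - 1) = 2342.21 m/s
V2 = sqrt(mu/r2) = 3090.43 m/s
dV2 = V2*(1 - sqrt(2*r1/(r1+r2))) = 1438.81 m/s
Total dV = 3781 m/s

3781 m/s


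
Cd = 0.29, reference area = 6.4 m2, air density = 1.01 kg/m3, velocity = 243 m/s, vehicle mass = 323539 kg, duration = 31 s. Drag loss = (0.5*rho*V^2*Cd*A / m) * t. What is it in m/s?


D = 0.5 * 1.01 * 243^2 * 0.29 * 6.4 = 55345.45 N
a = 55345.45 / 323539 = 0.1711 m/s2
dV = 0.1711 * 31 = 5.3 m/s

5.3 m/s


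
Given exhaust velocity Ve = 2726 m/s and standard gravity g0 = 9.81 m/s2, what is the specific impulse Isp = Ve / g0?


Isp = Ve / g0 = 2726 / 9.81 = 277.9 s

277.9 s


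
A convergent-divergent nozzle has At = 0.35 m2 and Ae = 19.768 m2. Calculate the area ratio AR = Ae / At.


AR = 19.768 / 0.35 = 56.5

56.5


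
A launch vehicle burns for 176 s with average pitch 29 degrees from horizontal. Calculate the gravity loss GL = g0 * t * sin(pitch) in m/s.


GL = 9.81 * 176 * sin(29 deg) = 837 m/s

837 m/s


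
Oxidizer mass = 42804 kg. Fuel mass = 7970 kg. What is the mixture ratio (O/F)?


MR = 42804 / 7970 = 5.37

5.37


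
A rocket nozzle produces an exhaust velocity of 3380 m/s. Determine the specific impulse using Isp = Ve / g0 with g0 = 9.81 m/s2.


Isp = Ve / g0 = 3380 / 9.81 = 344.5 s

344.5 s


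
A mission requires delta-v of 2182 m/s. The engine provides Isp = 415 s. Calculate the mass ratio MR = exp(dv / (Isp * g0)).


Ve = 415 * 9.81 = 4071.15 m/s
MR = exp(2182 / 4071.15) = 1.709

1.709


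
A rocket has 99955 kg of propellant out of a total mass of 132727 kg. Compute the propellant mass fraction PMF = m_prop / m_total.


PMF = 99955 / 132727 = 0.753

0.753


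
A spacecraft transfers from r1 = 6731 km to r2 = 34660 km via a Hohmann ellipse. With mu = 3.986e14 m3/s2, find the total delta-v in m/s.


V1 = sqrt(mu/r1) = 7695.36 m/s
dV1 = V1*(sqrt(2*r2/(r1+r2)) - 1) = 2263.4 m/s
V2 = sqrt(mu/r2) = 3391.21 m/s
dV2 = V2*(1 - sqrt(2*r1/(r1+r2))) = 1457.21 m/s
Total dV = 3721 m/s

3721 m/s


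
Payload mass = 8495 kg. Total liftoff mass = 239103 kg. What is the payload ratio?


PR = 8495 / 239103 = 0.0355

0.0355


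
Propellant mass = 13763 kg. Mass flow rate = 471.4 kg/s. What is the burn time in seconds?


tb = 13763 / 471.4 = 29.2 s

29.2 s


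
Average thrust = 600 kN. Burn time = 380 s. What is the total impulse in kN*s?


It = 600 * 380 = 228000 kN*s

228000 kN*s


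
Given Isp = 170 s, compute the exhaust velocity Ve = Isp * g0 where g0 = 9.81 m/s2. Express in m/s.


Ve = Isp * g0 = 170 * 9.81 = 1667.7 m/s

1667.7 m/s


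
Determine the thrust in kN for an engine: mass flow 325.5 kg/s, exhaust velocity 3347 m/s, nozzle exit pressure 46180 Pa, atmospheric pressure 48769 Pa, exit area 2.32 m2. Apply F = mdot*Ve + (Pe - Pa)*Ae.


F = 325.5 * 3347 + (46180 - 48769) * 2.32 = 1.0834e+06 N = 1083.4 kN

1083.4 kN


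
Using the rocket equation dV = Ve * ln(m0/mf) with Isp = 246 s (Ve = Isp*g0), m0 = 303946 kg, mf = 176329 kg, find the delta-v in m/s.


Ve = 246 * 9.81 = 2413.26 m/s
dV = 2413.26 * ln(303946/176329) = 1314 m/s

1314 m/s


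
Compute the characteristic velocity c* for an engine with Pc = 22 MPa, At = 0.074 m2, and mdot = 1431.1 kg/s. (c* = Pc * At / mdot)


c* = 22e6 * 0.074 / 1431.1 = 1138 m/s

1138 m/s


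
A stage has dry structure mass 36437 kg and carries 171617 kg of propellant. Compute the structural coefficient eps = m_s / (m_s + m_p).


eps = 36437 / (36437 + 171617) = 0.1751

0.1751


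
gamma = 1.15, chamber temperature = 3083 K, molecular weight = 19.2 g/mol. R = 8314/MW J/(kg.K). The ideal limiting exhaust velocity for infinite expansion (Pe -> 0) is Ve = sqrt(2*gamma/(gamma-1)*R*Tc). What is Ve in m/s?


R = 8314 / 19.2 = 433.02 J/(kg.K)
Ve = sqrt(2 * 1.15 / (1.15 - 1) * 433.02 * 3083) = 4524 m/s

4524 m/s


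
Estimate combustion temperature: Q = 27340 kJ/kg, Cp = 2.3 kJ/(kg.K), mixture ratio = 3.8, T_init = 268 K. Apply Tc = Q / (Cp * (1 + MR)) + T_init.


Tc = 27340 / (2.3 * (1 + 3.8)) + 268 = 2744 K

2744 K


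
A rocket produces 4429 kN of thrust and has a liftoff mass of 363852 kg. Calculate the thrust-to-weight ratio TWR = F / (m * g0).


TWR = 4429000 / (363852 * 9.81) = 1.24

1.24


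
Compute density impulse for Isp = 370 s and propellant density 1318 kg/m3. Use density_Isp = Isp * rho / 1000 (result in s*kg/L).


rho*Isp = 370 * 1318 / 1000 = 488 s*kg/L

488 s*kg/L


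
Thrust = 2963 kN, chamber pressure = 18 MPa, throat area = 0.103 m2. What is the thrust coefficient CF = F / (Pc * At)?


CF = 2963000 / (18e6 * 0.103) = 1.6

1.6


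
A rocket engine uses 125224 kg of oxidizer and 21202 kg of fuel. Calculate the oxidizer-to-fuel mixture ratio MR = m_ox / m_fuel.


MR = 125224 / 21202 = 5.91

5.91


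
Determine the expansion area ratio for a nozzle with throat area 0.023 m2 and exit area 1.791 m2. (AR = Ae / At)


AR = 1.791 / 0.023 = 77.9

77.9


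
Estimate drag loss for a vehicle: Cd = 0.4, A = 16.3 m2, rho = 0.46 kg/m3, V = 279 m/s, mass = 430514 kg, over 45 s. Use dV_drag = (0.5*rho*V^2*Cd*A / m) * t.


D = 0.5 * 0.46 * 279^2 * 0.4 * 16.3 = 116730.36 N
a = 116730.36 / 430514 = 0.2711 m/s2
dV = 0.2711 * 45 = 12.2 m/s

12.2 m/s


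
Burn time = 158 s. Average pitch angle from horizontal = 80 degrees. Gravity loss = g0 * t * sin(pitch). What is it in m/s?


GL = 9.81 * 158 * sin(80 deg) = 1526 m/s

1526 m/s


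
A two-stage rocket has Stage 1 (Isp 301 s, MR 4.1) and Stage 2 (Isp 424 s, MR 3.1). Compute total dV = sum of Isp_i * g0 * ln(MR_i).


dV1 = 301 * 9.81 * ln(4.1) = 4166.4 m/s
dV2 = 424 * 9.81 * ln(3.1) = 4706.0 m/s
Total dV = 4166.4 + 4706.0 = 8872.4 m/s ~ 8872 m/s

8872 m/s


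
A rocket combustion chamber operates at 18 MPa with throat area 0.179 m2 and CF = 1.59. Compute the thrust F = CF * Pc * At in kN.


F = 1.59 * 18e6 * 0.179 = 5.1230e+06 N = 5123.0 kN

5123.0 kN


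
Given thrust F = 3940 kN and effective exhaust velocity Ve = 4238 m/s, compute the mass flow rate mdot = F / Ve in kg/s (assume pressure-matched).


mdot = F / Ve = 3940000 / 4238 = 929.7 kg/s

929.7 kg/s


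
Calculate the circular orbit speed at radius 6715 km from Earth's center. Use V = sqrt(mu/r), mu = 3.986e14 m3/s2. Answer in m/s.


V = sqrt(3.986e14 / 6715000) = 7705 m/s

7705 m/s


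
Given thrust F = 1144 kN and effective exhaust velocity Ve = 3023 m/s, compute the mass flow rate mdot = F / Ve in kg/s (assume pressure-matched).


mdot = F / Ve = 1144000 / 3023 = 378.4 kg/s

378.4 kg/s


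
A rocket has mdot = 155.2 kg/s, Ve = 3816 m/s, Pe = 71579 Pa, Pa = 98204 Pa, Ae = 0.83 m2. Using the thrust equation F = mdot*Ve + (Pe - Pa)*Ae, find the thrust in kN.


F = 155.2 * 3816 + (71579 - 98204) * 0.83 = 570144.0 N = 570.1 kN

570.1 kN


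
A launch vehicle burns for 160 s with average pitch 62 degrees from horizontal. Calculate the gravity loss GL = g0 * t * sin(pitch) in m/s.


GL = 9.81 * 160 * sin(62 deg) = 1386 m/s

1386 m/s


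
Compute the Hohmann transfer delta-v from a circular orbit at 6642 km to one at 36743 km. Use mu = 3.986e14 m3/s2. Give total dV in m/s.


V1 = sqrt(mu/r1) = 7746.74 m/s
dV1 = V1*(sqrt(2*r2/(r1+r2)) - 1) = 2335.37 m/s
V2 = sqrt(mu/r2) = 3293.68 m/s
dV2 = V2*(1 - sqrt(2*r1/(r1+r2))) = 1471.14 m/s
Total dV = 3807 m/s

3807 m/s


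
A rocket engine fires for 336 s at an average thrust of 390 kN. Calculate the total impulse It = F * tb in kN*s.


It = 390 * 336 = 131040 kN*s

131040 kN*s


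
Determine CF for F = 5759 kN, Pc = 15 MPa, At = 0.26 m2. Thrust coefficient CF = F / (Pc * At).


CF = 5759000 / (15e6 * 0.26) = 1.48

1.48


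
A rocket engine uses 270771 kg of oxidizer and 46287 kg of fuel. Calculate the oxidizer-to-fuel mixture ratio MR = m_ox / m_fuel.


MR = 270771 / 46287 = 5.85

5.85


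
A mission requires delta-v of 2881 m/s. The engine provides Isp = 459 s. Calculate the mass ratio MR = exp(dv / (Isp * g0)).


Ve = 459 * 9.81 = 4502.79 m/s
MR = exp(2881 / 4502.79) = 1.896

1.896


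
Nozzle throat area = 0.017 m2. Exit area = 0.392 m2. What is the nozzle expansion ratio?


AR = 0.392 / 0.017 = 23.1

23.1


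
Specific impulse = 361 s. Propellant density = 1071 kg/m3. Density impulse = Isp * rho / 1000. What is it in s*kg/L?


rho*Isp = 361 * 1071 / 1000 = 387 s*kg/L

387 s*kg/L


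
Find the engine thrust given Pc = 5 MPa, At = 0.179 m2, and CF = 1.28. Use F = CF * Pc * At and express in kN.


F = 1.28 * 5e6 * 0.179 = 1.1456e+06 N = 1145.6 kN

1145.6 kN


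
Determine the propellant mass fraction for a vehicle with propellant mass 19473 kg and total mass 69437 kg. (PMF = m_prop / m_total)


PMF = 19473 / 69437 = 0.28

0.28


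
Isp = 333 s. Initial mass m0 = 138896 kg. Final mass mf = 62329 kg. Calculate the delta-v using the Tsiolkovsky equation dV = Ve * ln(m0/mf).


Ve = 333 * 9.81 = 3266.73 m/s
dV = 3266.73 * ln(138896/62329) = 2618 m/s

2618 m/s


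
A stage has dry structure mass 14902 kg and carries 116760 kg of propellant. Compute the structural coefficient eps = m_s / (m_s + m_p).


eps = 14902 / (14902 + 116760) = 0.1132

0.1132


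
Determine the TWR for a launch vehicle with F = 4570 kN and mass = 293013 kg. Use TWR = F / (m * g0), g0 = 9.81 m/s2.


TWR = 4570000 / (293013 * 9.81) = 1.59

1.59


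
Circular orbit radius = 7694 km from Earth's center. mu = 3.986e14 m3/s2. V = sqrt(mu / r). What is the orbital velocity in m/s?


V = sqrt(3.986e14 / 7694000) = 7198 m/s

7198 m/s


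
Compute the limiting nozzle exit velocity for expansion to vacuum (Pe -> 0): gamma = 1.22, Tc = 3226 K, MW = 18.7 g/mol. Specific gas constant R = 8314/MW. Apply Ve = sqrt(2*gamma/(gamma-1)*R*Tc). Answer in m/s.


R = 8314 / 18.7 = 444.6 J/(kg.K)
Ve = sqrt(2 * 1.22 / (1.22 - 1) * 444.6 * 3226) = 3988 m/s

3988 m/s


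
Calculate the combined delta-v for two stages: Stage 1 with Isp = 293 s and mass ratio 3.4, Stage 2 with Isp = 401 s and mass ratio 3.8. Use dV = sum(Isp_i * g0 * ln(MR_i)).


dV1 = 293 * 9.81 * ln(3.4) = 3517.5 m/s
dV2 = 401 * 9.81 * ln(3.8) = 5251.6 m/s
Total dV = 3517.5 + 5251.6 = 8769.1 m/s ~ 8769 m/s

8769 m/s


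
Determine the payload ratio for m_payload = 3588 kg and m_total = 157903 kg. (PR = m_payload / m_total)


PR = 3588 / 157903 = 0.0227

0.0227


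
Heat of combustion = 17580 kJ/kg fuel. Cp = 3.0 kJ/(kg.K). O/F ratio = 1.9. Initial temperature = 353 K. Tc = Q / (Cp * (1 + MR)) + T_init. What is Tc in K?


Tc = 17580 / (3.0 * (1 + 1.9)) + 353 = 2374 K

2374 K


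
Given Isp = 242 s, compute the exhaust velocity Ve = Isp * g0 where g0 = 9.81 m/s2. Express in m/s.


Ve = Isp * g0 = 242 * 9.81 = 2374.0 m/s

2374.0 m/s


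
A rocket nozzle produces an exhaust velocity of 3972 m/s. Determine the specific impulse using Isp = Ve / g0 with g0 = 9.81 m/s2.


Isp = Ve / g0 = 3972 / 9.81 = 404.9 s

404.9 s


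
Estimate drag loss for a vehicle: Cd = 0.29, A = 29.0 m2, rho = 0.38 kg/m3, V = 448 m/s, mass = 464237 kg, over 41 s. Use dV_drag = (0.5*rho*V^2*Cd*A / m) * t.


D = 0.5 * 0.38 * 448^2 * 0.29 * 29.0 = 320704.92 N
a = 320704.92 / 464237 = 0.6908 m/s2
dV = 0.6908 * 41 = 28.3 m/s

28.3 m/s


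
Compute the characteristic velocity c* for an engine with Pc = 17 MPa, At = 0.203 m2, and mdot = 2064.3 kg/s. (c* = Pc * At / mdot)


c* = 17e6 * 0.203 / 2064.3 = 1672 m/s

1672 m/s


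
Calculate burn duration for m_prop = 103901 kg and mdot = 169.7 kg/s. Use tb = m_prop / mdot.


tb = 103901 / 169.7 = 612.3 s

612.3 s


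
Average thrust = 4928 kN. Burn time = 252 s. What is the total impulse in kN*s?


It = 4928 * 252 = 1241856 kN*s

1241856 kN*s


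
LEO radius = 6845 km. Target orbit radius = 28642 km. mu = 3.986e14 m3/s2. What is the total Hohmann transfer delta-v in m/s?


V1 = sqrt(mu/r1) = 7631.01 m/s
dV1 = V1*(sqrt(2*r2/(r1+r2)) - 1) = 2064.35 m/s
V2 = sqrt(mu/r2) = 3730.5 m/s
dV2 = V2*(1 - sqrt(2*r1/(r1+r2))) = 1413.46 m/s
Total dV = 3478 m/s

3478 m/s


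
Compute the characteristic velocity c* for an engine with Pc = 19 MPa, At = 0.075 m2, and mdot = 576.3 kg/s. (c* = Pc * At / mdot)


c* = 19e6 * 0.075 / 576.3 = 2473 m/s

2473 m/s


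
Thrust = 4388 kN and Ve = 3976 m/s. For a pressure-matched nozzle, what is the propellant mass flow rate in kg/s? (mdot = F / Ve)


mdot = F / Ve = 4388000 / 3976 = 1103.6 kg/s

1103.6 kg/s


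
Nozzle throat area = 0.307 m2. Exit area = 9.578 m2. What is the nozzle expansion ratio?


AR = 9.578 / 0.307 = 31.2

31.2


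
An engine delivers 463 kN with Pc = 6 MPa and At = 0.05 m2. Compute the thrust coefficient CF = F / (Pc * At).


CF = 463000 / (6e6 * 0.05) = 1.54

1.54


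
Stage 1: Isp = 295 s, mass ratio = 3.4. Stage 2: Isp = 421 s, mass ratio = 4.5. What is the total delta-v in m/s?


dV1 = 295 * 9.81 * ln(3.4) = 3541.5 m/s
dV2 = 421 * 9.81 * ln(4.5) = 6211.9 m/s
Total dV = 3541.5 + 6211.9 = 9753.4 m/s ~ 9753 m/s

9753 m/s


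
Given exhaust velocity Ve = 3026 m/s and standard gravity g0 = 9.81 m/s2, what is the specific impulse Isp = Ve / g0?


Isp = Ve / g0 = 3026 / 9.81 = 308.5 s

308.5 s


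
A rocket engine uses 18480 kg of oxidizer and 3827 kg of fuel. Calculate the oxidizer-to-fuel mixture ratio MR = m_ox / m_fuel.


MR = 18480 / 3827 = 4.83

4.83


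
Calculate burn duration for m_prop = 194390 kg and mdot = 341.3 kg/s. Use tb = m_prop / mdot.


tb = 194390 / 341.3 = 569.6 s

569.6 s


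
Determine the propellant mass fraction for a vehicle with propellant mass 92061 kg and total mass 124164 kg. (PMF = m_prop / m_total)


PMF = 92061 / 124164 = 0.741

0.741


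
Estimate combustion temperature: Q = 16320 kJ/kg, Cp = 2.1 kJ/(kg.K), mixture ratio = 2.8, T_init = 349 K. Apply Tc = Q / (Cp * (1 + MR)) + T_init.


Tc = 16320 / (2.1 * (1 + 2.8)) + 349 = 2394 K

2394 K


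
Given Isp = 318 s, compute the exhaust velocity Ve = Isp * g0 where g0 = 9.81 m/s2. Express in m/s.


Ve = Isp * g0 = 318 * 9.81 = 3119.6 m/s

3119.6 m/s


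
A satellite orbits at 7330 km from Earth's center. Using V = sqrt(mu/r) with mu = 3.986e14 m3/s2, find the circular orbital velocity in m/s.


V = sqrt(3.986e14 / 7330000) = 7374 m/s

7374 m/s


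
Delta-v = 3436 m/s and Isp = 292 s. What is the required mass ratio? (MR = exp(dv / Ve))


Ve = 292 * 9.81 = 2864.52 m/s
MR = exp(3436 / 2864.52) = 3.318

3.318


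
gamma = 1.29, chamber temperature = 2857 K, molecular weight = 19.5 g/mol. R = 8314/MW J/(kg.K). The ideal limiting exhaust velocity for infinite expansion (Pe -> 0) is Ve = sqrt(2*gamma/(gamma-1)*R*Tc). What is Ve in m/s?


R = 8314 / 19.5 = 426.36 J/(kg.K)
Ve = sqrt(2 * 1.29 / (1.29 - 1) * 426.36 * 2857) = 3292 m/s

3292 m/s


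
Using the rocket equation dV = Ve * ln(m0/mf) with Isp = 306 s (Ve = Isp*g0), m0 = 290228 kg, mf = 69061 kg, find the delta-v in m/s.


Ve = 306 * 9.81 = 3001.86 m/s
dV = 3001.86 * ln(290228/69061) = 4310 m/s

4310 m/s


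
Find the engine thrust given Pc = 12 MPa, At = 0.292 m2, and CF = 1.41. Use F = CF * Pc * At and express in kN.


F = 1.41 * 12e6 * 0.292 = 4.9406e+06 N = 4940.6 kN

4940.6 kN


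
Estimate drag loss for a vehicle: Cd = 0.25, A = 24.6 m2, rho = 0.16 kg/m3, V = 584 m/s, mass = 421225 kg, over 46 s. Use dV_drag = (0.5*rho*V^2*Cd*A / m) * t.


D = 0.5 * 0.16 * 584^2 * 0.25 * 24.6 = 167799.55 N
a = 167799.55 / 421225 = 0.3984 m/s2
dV = 0.3984 * 46 = 18.3 m/s

18.3 m/s


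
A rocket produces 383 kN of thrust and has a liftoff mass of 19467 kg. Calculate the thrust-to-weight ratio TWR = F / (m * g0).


TWR = 383000 / (19467 * 9.81) = 2.01

2.01


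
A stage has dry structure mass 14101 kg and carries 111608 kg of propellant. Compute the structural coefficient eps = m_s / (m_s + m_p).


eps = 14101 / (14101 + 111608) = 0.1122

0.1122


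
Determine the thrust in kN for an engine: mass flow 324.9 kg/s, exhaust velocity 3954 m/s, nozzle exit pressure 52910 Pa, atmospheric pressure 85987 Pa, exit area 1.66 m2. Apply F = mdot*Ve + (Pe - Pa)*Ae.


F = 324.9 * 3954 + (52910 - 85987) * 1.66 = 1.2297e+06 N = 1229.7 kN

1229.7 kN


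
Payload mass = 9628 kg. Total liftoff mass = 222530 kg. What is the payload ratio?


PR = 9628 / 222530 = 0.0433

0.0433


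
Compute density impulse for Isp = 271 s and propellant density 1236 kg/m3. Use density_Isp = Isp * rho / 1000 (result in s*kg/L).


rho*Isp = 271 * 1236 / 1000 = 335 s*kg/L

335 s*kg/L


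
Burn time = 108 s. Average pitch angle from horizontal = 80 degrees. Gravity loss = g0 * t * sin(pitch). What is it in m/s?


GL = 9.81 * 108 * sin(80 deg) = 1043 m/s

1043 m/s


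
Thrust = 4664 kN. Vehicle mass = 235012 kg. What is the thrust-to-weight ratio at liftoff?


TWR = 4664000 / (235012 * 9.81) = 2.02

2.02


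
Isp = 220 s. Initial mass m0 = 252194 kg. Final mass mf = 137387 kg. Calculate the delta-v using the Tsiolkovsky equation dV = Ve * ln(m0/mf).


Ve = 220 * 9.81 = 2158.2 m/s
dV = 2158.2 * ln(252194/137387) = 1311 m/s

1311 m/s


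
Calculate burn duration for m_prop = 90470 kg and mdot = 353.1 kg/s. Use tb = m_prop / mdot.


tb = 90470 / 353.1 = 256.2 s

256.2 s


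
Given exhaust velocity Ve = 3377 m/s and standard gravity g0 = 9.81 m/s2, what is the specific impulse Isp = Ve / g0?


Isp = Ve / g0 = 3377 / 9.81 = 344.2 s

344.2 s


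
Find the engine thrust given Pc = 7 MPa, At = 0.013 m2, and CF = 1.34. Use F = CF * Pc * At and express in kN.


F = 1.34 * 7e6 * 0.013 = 121940.0 N = 121.9 kN

121.9 kN


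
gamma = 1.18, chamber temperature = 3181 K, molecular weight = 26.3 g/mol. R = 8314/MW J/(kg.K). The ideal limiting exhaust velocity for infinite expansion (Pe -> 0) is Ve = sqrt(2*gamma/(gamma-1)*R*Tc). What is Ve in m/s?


R = 8314 / 26.3 = 316.12 J/(kg.K)
Ve = sqrt(2 * 1.18 / (1.18 - 1) * 316.12 * 3181) = 3631 m/s

3631 m/s


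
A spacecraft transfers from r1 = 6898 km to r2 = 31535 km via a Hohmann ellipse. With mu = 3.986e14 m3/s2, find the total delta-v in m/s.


V1 = sqrt(mu/r1) = 7601.64 m/s
dV1 = V1*(sqrt(2*r2/(r1+r2)) - 1) = 2136.29 m/s
V2 = sqrt(mu/r2) = 3555.27 m/s
dV2 = V2*(1 - sqrt(2*r1/(r1+r2))) = 1425.18 m/s
Total dV = 3561 m/s

3561 m/s


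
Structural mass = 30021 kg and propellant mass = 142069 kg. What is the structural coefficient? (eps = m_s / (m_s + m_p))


eps = 30021 / (30021 + 142069) = 0.1744

0.1744


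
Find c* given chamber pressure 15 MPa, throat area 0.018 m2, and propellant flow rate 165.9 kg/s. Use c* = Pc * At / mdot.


c* = 15e6 * 0.018 / 165.9 = 1627 m/s

1627 m/s


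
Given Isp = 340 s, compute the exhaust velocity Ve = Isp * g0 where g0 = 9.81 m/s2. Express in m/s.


Ve = Isp * g0 = 340 * 9.81 = 3335.4 m/s

3335.4 m/s


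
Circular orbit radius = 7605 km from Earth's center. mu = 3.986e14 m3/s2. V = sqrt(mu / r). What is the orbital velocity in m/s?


V = sqrt(3.986e14 / 7605000) = 7240 m/s

7240 m/s


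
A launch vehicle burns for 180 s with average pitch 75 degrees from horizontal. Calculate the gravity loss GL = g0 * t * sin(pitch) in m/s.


GL = 9.81 * 180 * sin(75 deg) = 1706 m/s

1706 m/s


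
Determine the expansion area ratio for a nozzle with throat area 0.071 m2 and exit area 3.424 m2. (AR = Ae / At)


AR = 3.424 / 0.071 = 48.2

48.2


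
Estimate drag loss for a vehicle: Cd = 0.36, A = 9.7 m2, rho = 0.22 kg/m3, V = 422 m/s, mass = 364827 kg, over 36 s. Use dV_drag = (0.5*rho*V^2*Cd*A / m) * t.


D = 0.5 * 0.22 * 422^2 * 0.36 * 9.7 = 68405.63 N
a = 68405.63 / 364827 = 0.1875 m/s2
dV = 0.1875 * 36 = 6.8 m/s

6.8 m/s


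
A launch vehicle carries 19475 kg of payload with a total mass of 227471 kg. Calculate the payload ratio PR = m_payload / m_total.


PR = 19475 / 227471 = 0.0856

0.0856


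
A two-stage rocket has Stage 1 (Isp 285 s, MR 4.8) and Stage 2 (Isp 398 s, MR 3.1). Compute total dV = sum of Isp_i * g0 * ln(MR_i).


dV1 = 285 * 9.81 * ln(4.8) = 4385.6 m/s
dV2 = 398 * 9.81 * ln(3.1) = 4417.4 m/s
Total dV = 4385.6 + 4417.4 = 8803.0 m/s ~ 8803 m/s

8803 m/s


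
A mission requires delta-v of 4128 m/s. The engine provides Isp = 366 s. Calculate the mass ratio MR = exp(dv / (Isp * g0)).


Ve = 366 * 9.81 = 3590.46 m/s
MR = exp(4128 / 3590.46) = 3.157

3.157


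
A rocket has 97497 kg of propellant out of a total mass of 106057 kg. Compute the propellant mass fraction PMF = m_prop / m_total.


PMF = 97497 / 106057 = 0.919

0.919


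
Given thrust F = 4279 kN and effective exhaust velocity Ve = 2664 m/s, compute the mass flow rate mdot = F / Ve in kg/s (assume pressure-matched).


mdot = F / Ve = 4279000 / 2664 = 1606.2 kg/s

1606.2 kg/s


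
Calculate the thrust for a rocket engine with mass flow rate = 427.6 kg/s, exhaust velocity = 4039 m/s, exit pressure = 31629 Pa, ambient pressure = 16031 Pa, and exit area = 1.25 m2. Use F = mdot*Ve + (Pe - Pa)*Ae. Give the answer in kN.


F = 427.6 * 4039 + (31629 - 16031) * 1.25 = 1.7466e+06 N = 1746.6 kN

1746.6 kN


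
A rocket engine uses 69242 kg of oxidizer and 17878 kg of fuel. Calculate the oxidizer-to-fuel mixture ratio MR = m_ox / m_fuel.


MR = 69242 / 17878 = 3.87

3.87


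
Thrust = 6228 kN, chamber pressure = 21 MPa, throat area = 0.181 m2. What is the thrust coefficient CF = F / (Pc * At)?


CF = 6228000 / (21e6 * 0.181) = 1.64

1.64


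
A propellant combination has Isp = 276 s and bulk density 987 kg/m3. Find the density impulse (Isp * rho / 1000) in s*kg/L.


rho*Isp = 276 * 987 / 1000 = 272 s*kg/L

272 s*kg/L


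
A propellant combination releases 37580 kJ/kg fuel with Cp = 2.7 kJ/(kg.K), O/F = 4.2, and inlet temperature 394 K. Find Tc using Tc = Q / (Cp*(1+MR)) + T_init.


Tc = 37580 / (2.7 * (1 + 4.2)) + 394 = 3071 K

3071 K


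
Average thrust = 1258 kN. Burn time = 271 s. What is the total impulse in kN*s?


It = 1258 * 271 = 340918 kN*s

340918 kN*s


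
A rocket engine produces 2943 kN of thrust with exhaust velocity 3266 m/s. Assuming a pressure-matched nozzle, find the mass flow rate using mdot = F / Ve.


mdot = F / Ve = 2943000 / 3266 = 901.1 kg/s

901.1 kg/s


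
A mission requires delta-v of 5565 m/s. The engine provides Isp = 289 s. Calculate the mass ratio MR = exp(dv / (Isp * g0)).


Ve = 289 * 9.81 = 2835.09 m/s
MR = exp(5565 / 2835.09) = 7.12

7.12


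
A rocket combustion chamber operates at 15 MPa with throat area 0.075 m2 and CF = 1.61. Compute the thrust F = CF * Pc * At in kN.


F = 1.61 * 15e6 * 0.075 = 1.8113e+06 N = 1811.3 kN

1811.3 kN


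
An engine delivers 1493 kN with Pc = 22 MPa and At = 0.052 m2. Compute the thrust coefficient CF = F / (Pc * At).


CF = 1493000 / (22e6 * 0.052) = 1.31

1.31


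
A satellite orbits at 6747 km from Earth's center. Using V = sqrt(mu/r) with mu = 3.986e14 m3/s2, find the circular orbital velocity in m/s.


V = sqrt(3.986e14 / 6747000) = 7686 m/s

7686 m/s


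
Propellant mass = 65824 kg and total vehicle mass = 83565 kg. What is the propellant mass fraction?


PMF = 65824 / 83565 = 0.788

0.788


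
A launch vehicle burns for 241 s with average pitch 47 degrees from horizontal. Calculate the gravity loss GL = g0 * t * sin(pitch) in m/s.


GL = 9.81 * 241 * sin(47 deg) = 1729 m/s

1729 m/s


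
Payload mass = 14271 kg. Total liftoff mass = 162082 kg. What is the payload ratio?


PR = 14271 / 162082 = 0.088

0.088


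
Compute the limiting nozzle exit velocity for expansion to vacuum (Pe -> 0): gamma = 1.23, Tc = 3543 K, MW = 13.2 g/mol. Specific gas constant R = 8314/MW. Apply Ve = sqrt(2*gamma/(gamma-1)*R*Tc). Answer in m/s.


R = 8314 / 13.2 = 629.85 J/(kg.K)
Ve = sqrt(2 * 1.23 / (1.23 - 1) * 629.85 * 3543) = 4885 m/s

4885 m/s


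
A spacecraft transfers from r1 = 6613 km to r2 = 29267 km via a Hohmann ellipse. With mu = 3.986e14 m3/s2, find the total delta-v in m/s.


V1 = sqrt(mu/r1) = 7763.71 m/s
dV1 = V1*(sqrt(2*r2/(r1+r2)) - 1) = 2152.53 m/s
V2 = sqrt(mu/r2) = 3690.45 m/s
dV2 = V2*(1 - sqrt(2*r1/(r1+r2))) = 1449.84 m/s
Total dV = 3602 m/s

3602 m/s


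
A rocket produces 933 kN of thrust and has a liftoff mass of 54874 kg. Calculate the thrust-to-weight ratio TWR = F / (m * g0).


TWR = 933000 / (54874 * 9.81) = 1.73

1.73


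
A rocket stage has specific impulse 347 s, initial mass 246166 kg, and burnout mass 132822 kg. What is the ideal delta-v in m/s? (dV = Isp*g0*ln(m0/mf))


Ve = 347 * 9.81 = 3404.07 m/s
dV = 3404.07 * ln(246166/132822) = 2100 m/s

2100 m/s


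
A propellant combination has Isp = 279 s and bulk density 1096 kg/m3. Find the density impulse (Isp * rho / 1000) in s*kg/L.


rho*Isp = 279 * 1096 / 1000 = 306 s*kg/L

306 s*kg/L


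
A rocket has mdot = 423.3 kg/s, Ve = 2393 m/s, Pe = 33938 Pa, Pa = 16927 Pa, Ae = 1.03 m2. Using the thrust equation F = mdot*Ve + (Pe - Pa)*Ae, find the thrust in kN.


F = 423.3 * 2393 + (33938 - 16927) * 1.03 = 1.0305e+06 N = 1030.5 kN

1030.5 kN


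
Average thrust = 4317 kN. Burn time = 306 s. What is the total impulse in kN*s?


It = 4317 * 306 = 1321002 kN*s

1321002 kN*s


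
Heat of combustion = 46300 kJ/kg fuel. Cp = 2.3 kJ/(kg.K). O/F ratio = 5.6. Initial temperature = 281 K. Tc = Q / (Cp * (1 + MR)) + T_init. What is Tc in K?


Tc = 46300 / (2.3 * (1 + 5.6)) + 281 = 3331 K

3331 K


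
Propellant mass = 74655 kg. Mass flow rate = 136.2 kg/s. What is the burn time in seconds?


tb = 74655 / 136.2 = 548.1 s

548.1 s


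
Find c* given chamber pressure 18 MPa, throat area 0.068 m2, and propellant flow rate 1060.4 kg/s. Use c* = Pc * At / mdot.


c* = 18e6 * 0.068 / 1060.4 = 1154 m/s

1154 m/s


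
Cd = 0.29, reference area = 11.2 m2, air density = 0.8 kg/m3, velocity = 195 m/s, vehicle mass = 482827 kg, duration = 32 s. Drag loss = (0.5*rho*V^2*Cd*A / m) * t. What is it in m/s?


D = 0.5 * 0.8 * 195^2 * 0.29 * 11.2 = 49402.08 N
a = 49402.08 / 482827 = 0.1023 m/s2
dV = 0.1023 * 32 = 3.3 m/s

3.3 m/s


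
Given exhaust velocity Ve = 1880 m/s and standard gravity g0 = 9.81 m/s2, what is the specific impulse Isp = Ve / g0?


Isp = Ve / g0 = 1880 / 9.81 = 191.6 s

191.6 s


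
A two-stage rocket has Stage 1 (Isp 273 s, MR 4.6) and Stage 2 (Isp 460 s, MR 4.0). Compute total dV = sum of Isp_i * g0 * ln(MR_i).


dV1 = 273 * 9.81 * ln(4.6) = 4087.0 m/s
dV2 = 460 * 9.81 * ln(4.0) = 6255.8 m/s
Total dV = 4087.0 + 6255.8 = 10342.8 m/s ~ 10343 m/s

10343 m/s


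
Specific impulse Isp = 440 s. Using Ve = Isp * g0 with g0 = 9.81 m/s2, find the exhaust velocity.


Ve = Isp * g0 = 440 * 9.81 = 4316.4 m/s

4316.4 m/s


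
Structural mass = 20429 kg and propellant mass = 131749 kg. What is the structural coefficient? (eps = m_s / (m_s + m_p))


eps = 20429 / (20429 + 131749) = 0.1342

0.1342


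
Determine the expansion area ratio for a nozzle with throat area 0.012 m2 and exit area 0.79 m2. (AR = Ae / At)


AR = 0.79 / 0.012 = 65.8

65.8


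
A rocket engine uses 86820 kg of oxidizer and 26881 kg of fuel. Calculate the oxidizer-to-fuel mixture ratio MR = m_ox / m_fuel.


MR = 86820 / 26881 = 3.23

3.23


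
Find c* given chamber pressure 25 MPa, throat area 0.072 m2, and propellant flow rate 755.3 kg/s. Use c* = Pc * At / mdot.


c* = 25e6 * 0.072 / 755.3 = 2383 m/s

2383 m/s


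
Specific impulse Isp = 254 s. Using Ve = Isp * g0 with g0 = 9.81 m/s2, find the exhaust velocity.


Ve = Isp * g0 = 254 * 9.81 = 2491.7 m/s

2491.7 m/s


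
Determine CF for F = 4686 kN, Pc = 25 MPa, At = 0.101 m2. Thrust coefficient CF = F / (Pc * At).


CF = 4686000 / (25e6 * 0.101) = 1.86

1.86


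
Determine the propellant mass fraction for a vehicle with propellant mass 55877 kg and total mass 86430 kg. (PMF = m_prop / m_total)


PMF = 55877 / 86430 = 0.647

0.647


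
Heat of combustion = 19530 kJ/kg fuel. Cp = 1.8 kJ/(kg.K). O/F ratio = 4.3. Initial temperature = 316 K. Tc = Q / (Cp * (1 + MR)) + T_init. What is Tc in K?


Tc = 19530 / (1.8 * (1 + 4.3)) + 316 = 2363 K

2363 K


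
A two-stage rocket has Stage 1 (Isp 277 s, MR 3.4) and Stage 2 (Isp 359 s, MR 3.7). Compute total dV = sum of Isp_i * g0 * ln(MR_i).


dV1 = 277 * 9.81 * ln(3.4) = 3325.5 m/s
dV2 = 359 * 9.81 * ln(3.7) = 4607.7 m/s
Total dV = 3325.5 + 4607.7 = 7933.2 m/s ~ 7933 m/s

7933 m/s


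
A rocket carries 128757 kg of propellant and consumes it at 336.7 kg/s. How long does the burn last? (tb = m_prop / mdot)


tb = 128757 / 336.7 = 382.4 s

382.4 s


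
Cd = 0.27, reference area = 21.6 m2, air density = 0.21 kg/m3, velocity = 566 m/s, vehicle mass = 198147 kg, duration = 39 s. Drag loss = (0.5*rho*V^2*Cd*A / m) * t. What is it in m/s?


D = 0.5 * 0.21 * 566^2 * 0.27 * 21.6 = 196173.2 N
a = 196173.2 / 198147 = 0.99 m/s2
dV = 0.99 * 39 = 38.6 m/s

38.6 m/s


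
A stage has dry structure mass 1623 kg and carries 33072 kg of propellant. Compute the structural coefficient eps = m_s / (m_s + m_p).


eps = 1623 / (1623 + 33072) = 0.0468

0.0468


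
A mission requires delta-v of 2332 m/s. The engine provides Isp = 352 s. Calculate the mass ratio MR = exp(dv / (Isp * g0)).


Ve = 352 * 9.81 = 3453.12 m/s
MR = exp(2332 / 3453.12) = 1.965

1.965


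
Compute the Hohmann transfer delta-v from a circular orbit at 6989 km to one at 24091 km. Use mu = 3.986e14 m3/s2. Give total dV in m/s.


V1 = sqrt(mu/r1) = 7551.99 m/s
dV1 = V1*(sqrt(2*r2/(r1+r2)) - 1) = 1850.94 m/s
V2 = sqrt(mu/r2) = 4067.63 m/s
dV2 = V2*(1 - sqrt(2*r1/(r1+r2))) = 1339.76 m/s
Total dV = 3191 m/s

3191 m/s


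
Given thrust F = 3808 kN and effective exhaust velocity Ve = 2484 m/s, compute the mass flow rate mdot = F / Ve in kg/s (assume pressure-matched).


mdot = F / Ve = 3808000 / 2484 = 1533.0 kg/s

1533.0 kg/s


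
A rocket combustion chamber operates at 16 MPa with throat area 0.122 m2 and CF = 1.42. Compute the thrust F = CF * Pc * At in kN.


F = 1.42 * 16e6 * 0.122 = 2.7718e+06 N = 2771.8 kN

2771.8 kN


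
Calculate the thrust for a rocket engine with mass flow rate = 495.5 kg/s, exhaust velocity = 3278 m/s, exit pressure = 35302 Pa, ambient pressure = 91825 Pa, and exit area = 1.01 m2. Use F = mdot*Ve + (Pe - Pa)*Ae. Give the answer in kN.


F = 495.5 * 3278 + (35302 - 91825) * 1.01 = 1.5672e+06 N = 1567.2 kN

1567.2 kN


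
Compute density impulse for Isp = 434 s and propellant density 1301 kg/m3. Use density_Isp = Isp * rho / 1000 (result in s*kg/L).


rho*Isp = 434 * 1301 / 1000 = 565 s*kg/L

565 s*kg/L


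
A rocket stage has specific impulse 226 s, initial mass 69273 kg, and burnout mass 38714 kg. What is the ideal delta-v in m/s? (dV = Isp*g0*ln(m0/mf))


Ve = 226 * 9.81 = 2217.06 m/s
dV = 2217.06 * ln(69273/38714) = 1290 m/s

1290 m/s


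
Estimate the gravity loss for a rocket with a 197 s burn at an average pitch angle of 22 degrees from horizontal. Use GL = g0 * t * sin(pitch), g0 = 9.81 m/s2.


GL = 9.81 * 197 * sin(22 deg) = 724 m/s

724 m/s


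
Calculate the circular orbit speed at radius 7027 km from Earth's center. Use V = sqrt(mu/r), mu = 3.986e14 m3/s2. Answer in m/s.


V = sqrt(3.986e14 / 7027000) = 7532 m/s

7532 m/s


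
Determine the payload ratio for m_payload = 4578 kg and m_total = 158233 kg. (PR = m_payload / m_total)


PR = 4578 / 158233 = 0.0289

0.0289


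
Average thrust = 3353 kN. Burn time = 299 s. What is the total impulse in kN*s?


It = 3353 * 299 = 1002547 kN*s

1002547 kN*s


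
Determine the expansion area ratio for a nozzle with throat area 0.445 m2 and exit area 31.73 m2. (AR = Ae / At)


AR = 31.73 / 0.445 = 71.3

71.3


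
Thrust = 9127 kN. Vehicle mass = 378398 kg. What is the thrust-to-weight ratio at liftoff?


TWR = 9127000 / (378398 * 9.81) = 2.46

2.46


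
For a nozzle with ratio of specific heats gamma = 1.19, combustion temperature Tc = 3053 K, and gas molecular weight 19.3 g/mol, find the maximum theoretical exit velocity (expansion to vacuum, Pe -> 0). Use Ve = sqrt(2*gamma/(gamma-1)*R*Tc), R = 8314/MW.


R = 8314 / 19.3 = 430.78 J/(kg.K)
Ve = sqrt(2 * 1.19 / (1.19 - 1) * 430.78 * 3053) = 4059 m/s

4059 m/s


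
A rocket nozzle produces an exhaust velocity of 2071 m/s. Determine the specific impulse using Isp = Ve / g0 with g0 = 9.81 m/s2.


Isp = Ve / g0 = 2071 / 9.81 = 211.1 s

211.1 s


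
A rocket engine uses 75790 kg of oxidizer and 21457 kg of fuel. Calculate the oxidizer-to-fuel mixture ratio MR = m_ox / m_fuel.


MR = 75790 / 21457 = 3.53

3.53


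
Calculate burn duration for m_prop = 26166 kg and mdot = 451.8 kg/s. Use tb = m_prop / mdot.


tb = 26166 / 451.8 = 57.9 s

57.9 s


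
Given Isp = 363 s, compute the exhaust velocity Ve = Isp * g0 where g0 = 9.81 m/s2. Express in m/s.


Ve = Isp * g0 = 363 * 9.81 = 3561.0 m/s

3561.0 m/s


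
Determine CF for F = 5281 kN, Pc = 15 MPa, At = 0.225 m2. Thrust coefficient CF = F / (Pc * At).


CF = 5281000 / (15e6 * 0.225) = 1.56

1.56


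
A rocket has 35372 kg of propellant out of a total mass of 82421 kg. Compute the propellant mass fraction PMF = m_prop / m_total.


PMF = 35372 / 82421 = 0.429

0.429


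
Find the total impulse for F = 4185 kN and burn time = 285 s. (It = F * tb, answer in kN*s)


It = 4185 * 285 = 1192725 kN*s

1192725 kN*s


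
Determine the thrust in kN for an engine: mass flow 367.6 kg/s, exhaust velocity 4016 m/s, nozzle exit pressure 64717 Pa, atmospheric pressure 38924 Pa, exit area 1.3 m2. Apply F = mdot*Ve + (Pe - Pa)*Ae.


F = 367.6 * 4016 + (64717 - 38924) * 1.3 = 1.5098e+06 N = 1509.8 kN

1509.8 kN


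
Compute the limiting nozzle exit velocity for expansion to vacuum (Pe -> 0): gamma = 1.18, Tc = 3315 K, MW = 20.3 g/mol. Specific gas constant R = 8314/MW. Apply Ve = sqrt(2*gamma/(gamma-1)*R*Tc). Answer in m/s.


R = 8314 / 20.3 = 409.56 J/(kg.K)
Ve = sqrt(2 * 1.18 / (1.18 - 1) * 409.56 * 3315) = 4219 m/s

4219 m/s


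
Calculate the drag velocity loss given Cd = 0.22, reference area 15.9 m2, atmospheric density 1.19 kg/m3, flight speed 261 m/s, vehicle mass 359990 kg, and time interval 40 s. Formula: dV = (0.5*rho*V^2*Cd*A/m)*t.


D = 0.5 * 1.19 * 261^2 * 0.22 * 15.9 = 141780.92 N
a = 141780.92 / 359990 = 0.3938 m/s2
dV = 0.3938 * 40 = 15.8 m/s

15.8 m/s


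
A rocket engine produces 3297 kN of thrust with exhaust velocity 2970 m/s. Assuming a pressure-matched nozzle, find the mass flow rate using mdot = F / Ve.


mdot = F / Ve = 3297000 / 2970 = 1110.1 kg/s

1110.1 kg/s


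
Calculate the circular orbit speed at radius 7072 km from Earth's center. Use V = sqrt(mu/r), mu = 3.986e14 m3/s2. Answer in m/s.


V = sqrt(3.986e14 / 7072000) = 7508 m/s

7508 m/s


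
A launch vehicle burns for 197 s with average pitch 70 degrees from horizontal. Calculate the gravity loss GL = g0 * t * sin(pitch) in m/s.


GL = 9.81 * 197 * sin(70 deg) = 1816 m/s

1816 m/s


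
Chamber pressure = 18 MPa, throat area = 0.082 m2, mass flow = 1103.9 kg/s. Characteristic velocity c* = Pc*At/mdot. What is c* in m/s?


c* = 18e6 * 0.082 / 1103.9 = 1337 m/s

1337 m/s


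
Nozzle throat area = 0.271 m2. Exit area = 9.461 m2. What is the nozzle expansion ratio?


AR = 9.461 / 0.271 = 34.9

34.9


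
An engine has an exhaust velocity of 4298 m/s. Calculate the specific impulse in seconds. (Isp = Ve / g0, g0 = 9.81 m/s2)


Isp = Ve / g0 = 4298 / 9.81 = 438.1 s

438.1 s


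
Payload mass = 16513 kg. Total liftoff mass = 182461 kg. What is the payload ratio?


PR = 16513 / 182461 = 0.0905

0.0905


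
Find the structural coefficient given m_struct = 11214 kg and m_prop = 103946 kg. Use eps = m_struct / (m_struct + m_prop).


eps = 11214 / (11214 + 103946) = 0.0974

0.0974


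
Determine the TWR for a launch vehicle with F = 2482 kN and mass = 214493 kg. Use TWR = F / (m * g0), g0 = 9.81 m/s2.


TWR = 2482000 / (214493 * 9.81) = 1.18

1.18


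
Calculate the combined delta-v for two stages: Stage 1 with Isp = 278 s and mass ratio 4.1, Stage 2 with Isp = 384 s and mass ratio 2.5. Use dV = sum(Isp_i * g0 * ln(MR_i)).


dV1 = 278 * 9.81 * ln(4.1) = 3848.0 m/s
dV2 = 384 * 9.81 * ln(2.5) = 3451.7 m/s
Total dV = 3848.0 + 3451.7 = 7299.7 m/s ~ 7300 m/s

7300 m/s


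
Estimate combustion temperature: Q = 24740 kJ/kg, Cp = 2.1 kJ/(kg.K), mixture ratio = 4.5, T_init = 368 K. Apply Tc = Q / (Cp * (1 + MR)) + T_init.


Tc = 24740 / (2.1 * (1 + 4.5)) + 368 = 2510 K

2510 K


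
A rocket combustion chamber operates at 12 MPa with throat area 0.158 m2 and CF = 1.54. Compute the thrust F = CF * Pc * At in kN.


F = 1.54 * 12e6 * 0.158 = 2.9198e+06 N = 2919.8 kN

2919.8 kN
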